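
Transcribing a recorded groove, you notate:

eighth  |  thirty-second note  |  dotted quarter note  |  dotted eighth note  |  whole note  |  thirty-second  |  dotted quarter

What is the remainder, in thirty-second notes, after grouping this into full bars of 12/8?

One bar of 12/8 = 48 thirty-second notes.
In thirty-second notes: eighth = 4; thirty-second note = 1; dotted quarter note = 12; dotted eighth note = 6; whole note = 32; thirty-second = 1; dotted quarter = 12.
Adding: 4 + 1 + 12 + 6 + 32 + 1 + 12 = 68.
68 ÷ 48 = 1 complete bar with 20 thirty-second notes remaining.

20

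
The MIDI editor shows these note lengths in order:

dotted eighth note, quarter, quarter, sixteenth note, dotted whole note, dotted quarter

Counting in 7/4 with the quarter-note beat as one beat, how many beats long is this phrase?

One quarter-note beat = 4 sixteenth notes.
Express everything in sixteenth notes: dotted eighth note = 3; quarter = 4; quarter = 4; sixteenth note = 1; dotted whole note = 24; dotted quarter = 6.
Sum: 3 + 4 + 4 + 1 + 24 + 6 = 42.
42 ÷ 4 = 10.5 beats.

10.5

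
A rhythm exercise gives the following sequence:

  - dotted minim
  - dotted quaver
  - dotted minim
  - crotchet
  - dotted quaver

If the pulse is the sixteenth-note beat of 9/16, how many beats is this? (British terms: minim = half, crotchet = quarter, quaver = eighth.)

34

One sixteenth-note beat = 2 thirty-second notes.
Express everything in thirty-second notes: dotted minim = 24; dotted quaver = 6; dotted minim = 24; crotchet = 8; dotted quaver = 6.
Sum: 24 + 6 + 24 + 8 + 6 = 68.
68 ÷ 2 = 34 beats.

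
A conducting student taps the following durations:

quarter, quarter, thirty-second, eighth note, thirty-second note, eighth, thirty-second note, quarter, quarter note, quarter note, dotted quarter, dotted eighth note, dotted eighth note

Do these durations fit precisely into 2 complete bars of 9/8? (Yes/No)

No

One bar of 9/8 = 36 thirty-second notes, so 2 bars = 72.
Each duration in thirty-second notes: quarter = 8; quarter = 8; thirty-second = 1; eighth note = 4; thirty-second note = 1; eighth = 4; thirty-second note = 1; quarter = 8; quarter note = 8; quarter note = 8; dotted quarter = 12; dotted eighth note = 6; dotted eighth note = 6.
Adding: 8 + 8 + 1 + 4 + 1 + 4 + 1 + 8 + 8 + 8 + 12 + 6 + 6 = 75.
75 exceeds 72, so the answer is No.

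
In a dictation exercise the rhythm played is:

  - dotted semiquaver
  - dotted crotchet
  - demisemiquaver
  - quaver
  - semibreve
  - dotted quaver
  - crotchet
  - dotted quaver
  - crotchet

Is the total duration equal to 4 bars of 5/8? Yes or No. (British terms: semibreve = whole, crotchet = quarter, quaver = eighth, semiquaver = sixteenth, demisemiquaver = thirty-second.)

One bar of 5/8 = 20 thirty-second notes, so 4 bars = 80.
In thirty-second notes: dotted semiquaver = 3; dotted crotchet = 12; demisemiquaver = 1; quaver = 4; semibreve = 32; dotted quaver = 6; crotchet = 8; dotted quaver = 6; crotchet = 8.
Sum: 3 + 12 + 1 + 4 + 32 + 6 + 8 + 6 + 8 = 80.
80 equals 80, so the answer is Yes.

Yes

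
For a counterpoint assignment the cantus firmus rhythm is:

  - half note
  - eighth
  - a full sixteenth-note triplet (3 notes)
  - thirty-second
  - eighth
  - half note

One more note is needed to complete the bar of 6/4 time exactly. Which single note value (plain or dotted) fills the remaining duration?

dotted sixteenth note

The bar of 6/4 = 48 thirty-second notes.
In thirty-second notes: half note = 16; eighth = 4; a full sixteenth-note triplet (3 notes) (three triplet sixteenths span one eighth) = 4; thirty-second = 1; eighth = 4; half note = 16.
Altogether 16 + 4 + 4 + 1 + 4 + 16 = 45.
Remaining: 48 − 45 = 3 thirty-second notes, which is a dotted sixteenth note.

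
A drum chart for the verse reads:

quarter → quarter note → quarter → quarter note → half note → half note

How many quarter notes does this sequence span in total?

Each duration in quarter notes: quarter = 1; quarter note = 1; quarter = 1; quarter note = 1; half note = 2; half note = 2.
Sum: 1 + 1 + 1 + 1 + 2 + 2 = 8 quarter notes.

8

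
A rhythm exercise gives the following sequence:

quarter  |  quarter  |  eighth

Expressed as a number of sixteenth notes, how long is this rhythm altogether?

Working in sixteenth notes: quarter = 4; quarter = 4; eighth = 2.
Adding: 4 + 4 + 2 = 10 sixteenth notes.

10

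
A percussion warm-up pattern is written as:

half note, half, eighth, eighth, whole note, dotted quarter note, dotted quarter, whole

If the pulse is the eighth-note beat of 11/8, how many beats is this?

One eighth-note beat = 2 sixteenth notes.
Express everything in sixteenth notes: half note = 8; half = 8; eighth = 2; eighth = 2; whole note = 16; dotted quarter note = 6; dotted quarter = 6; whole = 16.
Total: 8 + 8 + 2 + 2 + 16 + 6 + 6 + 16 = 64.
64 ÷ 2 = 32 beats.

32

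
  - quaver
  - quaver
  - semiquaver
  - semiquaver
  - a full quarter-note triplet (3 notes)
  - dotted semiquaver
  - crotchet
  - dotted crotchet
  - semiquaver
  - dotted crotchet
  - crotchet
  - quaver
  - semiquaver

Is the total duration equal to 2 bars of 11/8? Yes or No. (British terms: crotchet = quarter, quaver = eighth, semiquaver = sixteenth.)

One bar of 11/8 = 44 thirty-second notes, so 2 bars = 88.
Each duration in thirty-second notes: quaver = 4; quaver = 4; semiquaver = 2; semiquaver = 2; a full quarter-note triplet (3 notes) (three triplet quarters span one half) = 16; dotted semiquaver = 3; crotchet = 8; dotted crotchet = 12; semiquaver = 2; dotted crotchet = 12; crotchet = 8; quaver = 4; semiquaver = 2.
Altogether 4 + 4 + 2 + 2 + 16 + 3 + 8 + 12 + 2 + 12 + 8 + 4 + 2 = 79.
79 falls short of 88, so the answer is No.

No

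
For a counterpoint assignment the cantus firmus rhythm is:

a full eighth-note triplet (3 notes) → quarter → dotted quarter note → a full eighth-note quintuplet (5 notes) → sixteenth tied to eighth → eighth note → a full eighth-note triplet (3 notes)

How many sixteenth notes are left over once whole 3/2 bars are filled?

7

One bar of 3/2 = 24 sixteenth notes.
Each duration in sixteenth notes: a full eighth-note triplet (3 notes) (three triplet eighths span one quarter) = 4; quarter = 4; dotted quarter note = 6; a full eighth-note quintuplet (5 notes) (five quintuplet eighths span one half) = 8; sixteenth tied to eighth (sixteenth + eighth) = 3; eighth note = 2; a full eighth-note triplet (3 notes) (three triplet eighths span one quarter) = 4.
Altogether 4 + 4 + 6 + 8 + 3 + 2 + 4 = 31.
31 ÷ 24 = 1 complete bar with 7 sixteenth notes remaining.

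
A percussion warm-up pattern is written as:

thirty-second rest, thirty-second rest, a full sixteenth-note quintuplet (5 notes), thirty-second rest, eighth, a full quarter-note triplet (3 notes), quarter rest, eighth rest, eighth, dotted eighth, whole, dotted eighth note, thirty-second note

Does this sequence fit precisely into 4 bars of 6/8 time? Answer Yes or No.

One bar of 6/8 = 24 thirty-second notes, so 4 bars = 96.
Express everything in thirty-second notes: thirty-second rest = 1; thirty-second rest = 1; a full sixteenth-note quintuplet (5 notes) (five quintuplet sixteenths span one quarter) = 8; thirty-second rest = 1; eighth = 4; a full quarter-note triplet (3 notes) (three triplet quarters span one half) = 16; quarter rest = 8; eighth rest = 4; eighth = 4; dotted eighth = 6; whole = 32; dotted eighth note = 6; thirty-second note = 1.
Altogether 1 + 1 + 8 + 1 + 4 + 16 + 8 + 4 + 4 + 6 + 32 + 6 + 1 = 92.
92 falls short of 96, so the answer is No.

No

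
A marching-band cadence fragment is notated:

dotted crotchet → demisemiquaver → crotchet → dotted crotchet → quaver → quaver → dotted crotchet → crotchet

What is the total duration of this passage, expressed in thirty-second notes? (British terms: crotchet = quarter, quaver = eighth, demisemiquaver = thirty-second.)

Working in thirty-second notes: dotted crotchet = 12; demisemiquaver = 1; crotchet = 8; dotted crotchet = 12; quaver = 4; quaver = 4; dotted crotchet = 12; crotchet = 8.
Sum: 12 + 1 + 8 + 12 + 4 + 4 + 12 + 8 = 61 thirty-second notes.

61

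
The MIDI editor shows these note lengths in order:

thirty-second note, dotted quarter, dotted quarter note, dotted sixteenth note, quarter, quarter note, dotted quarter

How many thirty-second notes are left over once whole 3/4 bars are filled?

8

One bar of 3/4 = 24 thirty-second notes.
Express everything in thirty-second notes: thirty-second note = 1; dotted quarter = 12; dotted quarter note = 12; dotted sixteenth note = 3; quarter = 8; quarter note = 8; dotted quarter = 12.
Sum: 1 + 12 + 12 + 3 + 8 + 8 + 12 = 56.
56 ÷ 24 = 2 complete bars with 8 thirty-second notes remaining.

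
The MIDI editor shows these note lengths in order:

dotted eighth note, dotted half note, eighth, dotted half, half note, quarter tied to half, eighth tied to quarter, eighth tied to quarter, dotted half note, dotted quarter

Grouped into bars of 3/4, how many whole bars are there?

One bar of 3/4 = 12 sixteenth notes.
In sixteenth notes: dotted eighth note = 3; dotted half note = 12; eighth = 2; dotted half = 12; half note = 8; quarter tied to half (quarter + half) = 12; eighth tied to quarter (eighth + quarter) = 6; eighth tied to quarter (eighth + quarter) = 6; dotted half note = 12; dotted quarter = 6.
Total: 3 + 12 + 2 + 12 + 8 + 12 + 6 + 6 + 12 + 6 = 79.
79 ÷ 12 = 6 complete bars with 7 left over.

6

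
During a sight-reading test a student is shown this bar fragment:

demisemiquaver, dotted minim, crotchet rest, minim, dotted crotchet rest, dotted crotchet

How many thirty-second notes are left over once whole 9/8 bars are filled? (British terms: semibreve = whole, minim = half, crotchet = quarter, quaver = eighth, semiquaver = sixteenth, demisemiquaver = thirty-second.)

1

One bar of 9/8 = 36 thirty-second notes.
Each duration in thirty-second notes: demisemiquaver = 1; dotted minim = 24; crotchet rest = 8; minim = 16; dotted crotchet rest = 12; dotted crotchet = 12.
Sum: 1 + 24 + 8 + 16 + 12 + 12 = 73.
73 ÷ 36 = 2 complete bars with 1 thirty-second note remaining.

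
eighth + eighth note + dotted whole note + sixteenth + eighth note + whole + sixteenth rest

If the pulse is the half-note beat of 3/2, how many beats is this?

6

One half-note beat = 8 sixteenth notes.
Express everything in sixteenth notes: eighth = 2; eighth note = 2; dotted whole note = 24; sixteenth = 1; eighth note = 2; whole = 16; sixteenth rest = 1.
Adding: 2 + 2 + 24 + 1 + 2 + 16 + 1 = 48.
48 ÷ 8 = 6 beats.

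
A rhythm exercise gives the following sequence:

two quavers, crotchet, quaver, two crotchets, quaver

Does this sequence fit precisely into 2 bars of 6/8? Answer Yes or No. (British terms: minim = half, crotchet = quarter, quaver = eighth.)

No

One bar of 6/8 = 6 eighth notes, so 2 bars = 12.
Each duration in eighth notes: quaver = 1; quaver = 1; crotchet = 2; quaver = 1; crotchet = 2; crotchet = 2; quaver = 1.
Altogether 1 + 1 + 2 + 1 + 2 + 2 + 1 = 10.
10 falls short of 12, so the answer is No.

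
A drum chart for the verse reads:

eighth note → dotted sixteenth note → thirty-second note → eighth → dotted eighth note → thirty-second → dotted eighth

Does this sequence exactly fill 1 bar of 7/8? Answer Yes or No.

No

One bar of 7/8 = 28 thirty-second notes.
Working in thirty-second notes: eighth note = 4; dotted sixteenth note = 3; thirty-second note = 1; eighth = 4; dotted eighth note = 6; thirty-second = 1; dotted eighth = 6.
Sum: 4 + 3 + 1 + 4 + 6 + 1 + 6 = 25.
25 falls short of 28, so the answer is No.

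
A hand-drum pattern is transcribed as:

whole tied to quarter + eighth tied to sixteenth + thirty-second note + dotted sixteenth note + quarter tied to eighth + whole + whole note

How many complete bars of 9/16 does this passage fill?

One bar of 9/16 = 18 thirty-second notes.
Each duration in thirty-second notes: whole tied to quarter (whole + quarter) = 40; eighth tied to sixteenth (eighth + sixteenth) = 6; thirty-second note = 1; dotted sixteenth note = 3; quarter tied to eighth (quarter + eighth) = 12; whole = 32; whole note = 32.
Adding: 40 + 6 + 1 + 3 + 12 + 32 + 32 = 126.
126 ÷ 18 = 7 complete bars with 0 left over.

7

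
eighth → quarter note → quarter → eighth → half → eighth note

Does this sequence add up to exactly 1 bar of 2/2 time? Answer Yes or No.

No

One bar of 2/2 = 8 eighth notes.
In eighth notes: eighth = 1; quarter note = 2; quarter = 2; eighth = 1; half = 4; eighth note = 1.
Sum: 1 + 2 + 2 + 1 + 4 + 1 = 11.
11 exceeds 8, so the answer is No.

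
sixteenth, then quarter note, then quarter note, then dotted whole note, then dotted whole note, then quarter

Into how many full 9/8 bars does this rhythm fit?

3

One bar of 9/8 = 18 sixteenth notes.
Express everything in sixteenth notes: sixteenth = 1; quarter note = 4; quarter note = 4; dotted whole note = 24; dotted whole note = 24; quarter = 4.
Sum: 1 + 4 + 4 + 24 + 24 + 4 = 61.
61 ÷ 18 = 3 complete bars with 7 left over.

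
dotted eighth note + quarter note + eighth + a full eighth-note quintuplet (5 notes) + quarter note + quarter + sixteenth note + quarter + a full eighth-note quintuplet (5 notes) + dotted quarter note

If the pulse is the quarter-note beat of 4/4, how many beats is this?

11

One quarter-note beat = 4 sixteenth notes.
Working in sixteenth notes: dotted eighth note = 3; quarter note = 4; eighth = 2; a full eighth-note quintuplet (5 notes) (five quintuplet eighths span one half) = 8; quarter note = 4; quarter = 4; sixteenth note = 1; quarter = 4; a full eighth-note quintuplet (5 notes) (five quintuplet eighths span one half) = 8; dotted quarter note = 6.
Total: 3 + 4 + 2 + 8 + 4 + 4 + 1 + 4 + 8 + 6 = 44.
44 ÷ 4 = 11 beats.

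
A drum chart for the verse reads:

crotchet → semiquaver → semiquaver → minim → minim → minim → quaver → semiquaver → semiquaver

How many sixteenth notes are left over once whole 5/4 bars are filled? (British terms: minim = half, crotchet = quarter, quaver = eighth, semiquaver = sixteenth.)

14

One bar of 5/4 = 20 sixteenth notes.
Convert each value to sixteenth notes: crotchet = 4; semiquaver = 1; semiquaver = 1; minim = 8; minim = 8; minim = 8; quaver = 2; semiquaver = 1; semiquaver = 1.
Adding: 4 + 1 + 1 + 8 + 8 + 8 + 2 + 1 + 1 = 34.
34 ÷ 20 = 1 complete bar with 14 sixteenth notes remaining.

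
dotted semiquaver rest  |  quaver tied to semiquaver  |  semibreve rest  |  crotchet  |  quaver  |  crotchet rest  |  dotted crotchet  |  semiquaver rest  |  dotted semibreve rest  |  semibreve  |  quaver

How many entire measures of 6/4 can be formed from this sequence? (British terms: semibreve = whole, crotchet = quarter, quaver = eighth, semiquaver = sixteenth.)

One bar of 6/4 = 48 thirty-second notes.
Convert each value to thirty-second notes: dotted semiquaver rest = 3; quaver tied to semiquaver (quaver + semiquaver) = 6; semibreve rest = 32; crotchet = 8; quaver = 4; crotchet rest = 8; dotted crotchet = 12; semiquaver rest = 2; dotted semibreve rest = 48; semibreve = 32; quaver = 4.
Sum: 3 + 6 + 32 + 8 + 4 + 8 + 12 + 2 + 48 + 32 + 4 = 159.
159 ÷ 48 = 3 complete bars with 15 left over.

3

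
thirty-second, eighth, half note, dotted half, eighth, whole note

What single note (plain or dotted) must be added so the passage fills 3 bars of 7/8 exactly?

dotted sixteenth note

3 bars of 7/8 = 84 thirty-second notes.
Each duration in thirty-second notes: thirty-second = 1; eighth = 4; half note = 16; dotted half = 24; eighth = 4; whole note = 32.
Altogether 1 + 4 + 16 + 24 + 4 + 32 = 81.
Remaining: 84 − 81 = 3 thirty-second notes, which is a dotted sixteenth note.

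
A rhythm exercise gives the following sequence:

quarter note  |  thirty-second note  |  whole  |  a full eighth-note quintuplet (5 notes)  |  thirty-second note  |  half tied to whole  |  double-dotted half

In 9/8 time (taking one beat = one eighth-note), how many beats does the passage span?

33.5

One eighth-note beat = 4 thirty-second notes.
In thirty-second notes: quarter note = 8; thirty-second note = 1; whole = 32; a full eighth-note quintuplet (5 notes) (five quintuplet eighths span one half) = 16; thirty-second note = 1; half tied to whole (half + whole) = 48; double-dotted half = 28.
Sum: 8 + 1 + 32 + 16 + 1 + 48 + 28 = 134.
134 ÷ 4 = 33.5 beats.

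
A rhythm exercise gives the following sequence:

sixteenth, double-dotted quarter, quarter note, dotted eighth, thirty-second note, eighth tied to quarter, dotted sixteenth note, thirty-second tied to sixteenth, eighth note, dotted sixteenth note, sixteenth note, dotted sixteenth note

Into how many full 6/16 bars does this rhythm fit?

One bar of 6/16 = 12 thirty-second notes.
Each duration in thirty-second notes: sixteenth = 2; double-dotted quarter = 14; quarter note = 8; dotted eighth = 6; thirty-second note = 1; eighth tied to quarter (eighth + quarter) = 12; dotted sixteenth note = 3; thirty-second tied to sixteenth (thirty-second + sixteenth) = 3; eighth note = 4; dotted sixteenth note = 3; sixteenth note = 2; dotted sixteenth note = 3.
Total: 2 + 14 + 8 + 6 + 1 + 12 + 3 + 3 + 4 + 3 + 2 + 3 = 61.
61 ÷ 12 = 5 complete bars with 1 left over.

5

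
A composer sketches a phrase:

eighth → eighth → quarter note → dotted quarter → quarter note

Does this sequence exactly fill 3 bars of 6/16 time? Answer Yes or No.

One bar of 6/16 = 3 eighth notes, so 3 bars = 9.
Express everything in eighth notes: eighth = 1; eighth = 1; quarter note = 2; dotted quarter = 3; quarter note = 2.
Adding: 1 + 1 + 2 + 3 + 2 = 9.
9 equals 9, so the answer is Yes.

Yes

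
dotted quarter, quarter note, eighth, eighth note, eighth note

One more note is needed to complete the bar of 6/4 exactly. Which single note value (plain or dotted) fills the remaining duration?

The bar of 6/4 = 12 eighth notes.
Working in eighth notes: dotted quarter = 3; quarter note = 2; eighth = 1; eighth note = 1; eighth note = 1.
Altogether 3 + 2 + 1 + 1 + 1 = 8.
Remaining: 12 − 8 = 4 eighth notes, which is a half note.

half note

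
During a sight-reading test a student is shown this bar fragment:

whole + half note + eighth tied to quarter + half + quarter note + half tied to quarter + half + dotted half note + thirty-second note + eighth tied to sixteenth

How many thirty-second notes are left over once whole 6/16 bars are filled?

One bar of 6/16 = 12 thirty-second notes.
Convert each value to thirty-second notes: whole = 32; half note = 16; eighth tied to quarter (eighth + quarter) = 12; half = 16; quarter note = 8; half tied to quarter (half + quarter) = 24; half = 16; dotted half note = 24; thirty-second note = 1; eighth tied to sixteenth (eighth + sixteenth) = 6.
Total: 32 + 16 + 12 + 16 + 8 + 24 + 16 + 24 + 1 + 6 = 155.
155 ÷ 12 = 12 complete bars with 11 thirty-second notes remaining.

11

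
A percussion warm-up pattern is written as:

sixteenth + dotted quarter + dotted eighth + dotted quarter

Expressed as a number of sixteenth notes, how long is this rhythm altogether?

Convert each value to sixteenth notes: sixteenth = 1; dotted quarter = 6; dotted eighth = 3; dotted quarter = 6.
Adding: 1 + 6 + 3 + 6 = 16 sixteenth notes.

16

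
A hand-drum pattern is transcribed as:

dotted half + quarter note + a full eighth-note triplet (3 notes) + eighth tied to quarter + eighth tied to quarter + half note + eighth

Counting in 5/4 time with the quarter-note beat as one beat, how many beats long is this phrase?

10.5

One quarter-note beat = 2 eighth notes.
In eighth notes: dotted half = 6; quarter note = 2; a full eighth-note triplet (3 notes) (three triplet eighths span one quarter) = 2; eighth tied to quarter (eighth + quarter) = 3; eighth tied to quarter (eighth + quarter) = 3; half note = 4; eighth = 1.
Altogether 6 + 2 + 2 + 3 + 3 + 4 + 1 = 21.
21 ÷ 2 = 10.5 beats.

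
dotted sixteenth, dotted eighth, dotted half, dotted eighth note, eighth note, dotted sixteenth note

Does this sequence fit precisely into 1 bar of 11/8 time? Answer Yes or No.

No

One bar of 11/8 = 44 thirty-second notes.
Convert each value to thirty-second notes: dotted sixteenth = 3; dotted eighth = 6; dotted half = 24; dotted eighth note = 6; eighth note = 4; dotted sixteenth note = 3.
Sum: 3 + 6 + 24 + 6 + 4 + 3 = 46.
46 exceeds 44, so the answer is No.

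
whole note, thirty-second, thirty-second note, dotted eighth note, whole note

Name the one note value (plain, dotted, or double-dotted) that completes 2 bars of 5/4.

2 bars of 5/4 = 80 thirty-second notes.
Express everything in thirty-second notes: whole note = 32; thirty-second = 1; thirty-second note = 1; dotted eighth note = 6; whole note = 32.
Altogether 32 + 1 + 1 + 6 + 32 = 72.
Remaining: 80 − 72 = 8 thirty-second notes, which is a quarter note.

quarter note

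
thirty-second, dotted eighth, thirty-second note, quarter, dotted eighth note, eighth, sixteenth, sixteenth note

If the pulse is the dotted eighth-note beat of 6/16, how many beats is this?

One dotted eighth-note beat = 6 thirty-second notes.
In thirty-second notes: thirty-second = 1; dotted eighth = 6; thirty-second note = 1; quarter = 8; dotted eighth note = 6; eighth = 4; sixteenth = 2; sixteenth note = 2.
Total: 1 + 6 + 1 + 8 + 6 + 4 + 2 + 2 = 30.
30 ÷ 6 = 5 beats.

5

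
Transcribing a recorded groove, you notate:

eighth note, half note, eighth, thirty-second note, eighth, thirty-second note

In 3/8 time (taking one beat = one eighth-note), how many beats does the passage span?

One eighth-note beat = 4 thirty-second notes.
Convert each value to thirty-second notes: eighth note = 4; half note = 16; eighth = 4; thirty-second note = 1; eighth = 4; thirty-second note = 1.
Sum: 4 + 16 + 4 + 1 + 4 + 1 = 30.
30 ÷ 4 = 7.5 beats.

7.5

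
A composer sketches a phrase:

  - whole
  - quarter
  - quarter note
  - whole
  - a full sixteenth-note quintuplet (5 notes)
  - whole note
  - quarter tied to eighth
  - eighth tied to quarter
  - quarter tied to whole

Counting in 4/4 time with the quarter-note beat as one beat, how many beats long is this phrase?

One quarter-note beat = 2 eighth notes.
Each duration in eighth notes: whole = 8; quarter = 2; quarter note = 2; whole = 8; a full sixteenth-note quintuplet (5 notes) (five quintuplet sixteenths span one quarter) = 2; whole note = 8; quarter tied to eighth (quarter + eighth) = 3; eighth tied to quarter (eighth + quarter) = 3; quarter tied to whole (quarter + whole) = 10.
Total: 8 + 2 + 2 + 8 + 2 + 8 + 3 + 3 + 10 = 46.
46 ÷ 2 = 23 beats.

23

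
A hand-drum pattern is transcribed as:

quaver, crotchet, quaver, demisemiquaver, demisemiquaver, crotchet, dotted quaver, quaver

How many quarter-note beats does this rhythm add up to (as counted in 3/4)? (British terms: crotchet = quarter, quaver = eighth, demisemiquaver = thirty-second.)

One quarter-note beat = 8 thirty-second notes.
Each duration in thirty-second notes: quaver = 4; crotchet = 8; quaver = 4; demisemiquaver = 1; demisemiquaver = 1; crotchet = 8; dotted quaver = 6; quaver = 4.
Sum: 4 + 8 + 4 + 1 + 1 + 8 + 6 + 4 = 36.
36 ÷ 8 = 4.5 beats.

4.5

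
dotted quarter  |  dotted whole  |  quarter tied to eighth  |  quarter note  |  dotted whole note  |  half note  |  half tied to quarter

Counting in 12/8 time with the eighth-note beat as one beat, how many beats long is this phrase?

One eighth-note beat = 2 sixteenth notes.
Express everything in sixteenth notes: dotted quarter = 6; dotted whole = 24; quarter tied to eighth (quarter + eighth) = 6; quarter note = 4; dotted whole note = 24; half note = 8; half tied to quarter (half + quarter) = 12.
Sum: 6 + 24 + 6 + 4 + 24 + 8 + 12 = 84.
84 ÷ 2 = 42 beats.

42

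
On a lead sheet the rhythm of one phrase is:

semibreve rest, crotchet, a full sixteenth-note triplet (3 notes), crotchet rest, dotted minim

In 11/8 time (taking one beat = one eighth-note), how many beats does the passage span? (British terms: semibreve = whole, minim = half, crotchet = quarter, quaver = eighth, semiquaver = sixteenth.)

One eighth-note beat = 2 sixteenth notes.
Convert each value to sixteenth notes: semibreve rest = 16; crotchet = 4; a full sixteenth-note triplet (3 notes) (three triplet sixteenths span one eighth) = 2; crotchet rest = 4; dotted minim = 12.
Adding: 16 + 4 + 2 + 4 + 12 = 38.
38 ÷ 2 = 19 beats.

19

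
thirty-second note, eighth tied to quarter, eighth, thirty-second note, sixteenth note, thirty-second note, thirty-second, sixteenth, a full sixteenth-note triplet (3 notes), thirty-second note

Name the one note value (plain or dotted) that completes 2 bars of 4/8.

dotted sixteenth note

2 bars of 4/8 = 32 thirty-second notes.
Convert each value to thirty-second notes: thirty-second note = 1; eighth tied to quarter (eighth + quarter) = 12; eighth = 4; thirty-second note = 1; sixteenth note = 2; thirty-second note = 1; thirty-second = 1; sixteenth = 2; a full sixteenth-note triplet (3 notes) (three triplet sixteenths span one eighth) = 4; thirty-second note = 1.
Adding: 1 + 12 + 4 + 1 + 2 + 1 + 1 + 2 + 4 + 1 = 29.
Remaining: 32 − 29 = 3 thirty-second notes, which is a dotted sixteenth note.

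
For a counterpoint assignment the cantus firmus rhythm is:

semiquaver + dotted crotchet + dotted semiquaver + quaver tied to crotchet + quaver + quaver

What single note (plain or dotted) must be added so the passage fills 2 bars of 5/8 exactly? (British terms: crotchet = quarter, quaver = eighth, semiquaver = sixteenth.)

dotted sixteenth note

2 bars of 5/8 = 40 thirty-second notes.
Working in thirty-second notes: semiquaver = 2; dotted crotchet = 12; dotted semiquaver = 3; quaver tied to crotchet (quaver + crotchet) = 12; quaver = 4; quaver = 4.
Altogether 2 + 12 + 3 + 12 + 4 + 4 = 37.
Remaining: 40 − 37 = 3 thirty-second notes, which is a dotted sixteenth note.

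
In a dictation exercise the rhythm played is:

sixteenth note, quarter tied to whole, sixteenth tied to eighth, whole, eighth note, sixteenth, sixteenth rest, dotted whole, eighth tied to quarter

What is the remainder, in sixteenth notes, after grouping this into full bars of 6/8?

One bar of 6/8 = 12 sixteenth notes.
In sixteenth notes: sixteenth note = 1; quarter tied to whole (quarter + whole) = 20; sixteenth tied to eighth (sixteenth + eighth) = 3; whole = 16; eighth note = 2; sixteenth = 1; sixteenth rest = 1; dotted whole = 24; eighth tied to quarter (eighth + quarter) = 6.
Altogether 1 + 20 + 3 + 16 + 2 + 1 + 1 + 24 + 6 = 74.
74 ÷ 12 = 6 complete bars with 2 sixteenth notes remaining.

2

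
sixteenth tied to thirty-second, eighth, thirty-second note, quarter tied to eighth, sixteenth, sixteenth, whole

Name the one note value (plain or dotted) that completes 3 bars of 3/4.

3 bars of 3/4 = 72 thirty-second notes.
Each duration in thirty-second notes: sixteenth tied to thirty-second (sixteenth + thirty-second) = 3; eighth = 4; thirty-second note = 1; quarter tied to eighth (quarter + eighth) = 12; sixteenth = 2; sixteenth = 2; whole = 32.
Sum: 3 + 4 + 1 + 12 + 2 + 2 + 32 = 56.
Remaining: 72 − 56 = 16 thirty-second notes, which is a half note.

half note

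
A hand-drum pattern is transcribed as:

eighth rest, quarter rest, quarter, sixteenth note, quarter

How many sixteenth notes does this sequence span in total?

15

Convert each value to sixteenth notes: eighth rest = 2; quarter rest = 4; quarter = 4; sixteenth note = 1; quarter = 4.
Total: 2 + 4 + 4 + 1 + 4 = 15 sixteenth notes.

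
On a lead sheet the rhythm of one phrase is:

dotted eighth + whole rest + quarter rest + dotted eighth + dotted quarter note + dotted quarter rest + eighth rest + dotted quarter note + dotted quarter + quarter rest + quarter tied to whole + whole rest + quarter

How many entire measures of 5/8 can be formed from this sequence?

One bar of 5/8 = 10 sixteenth notes.
Express everything in sixteenth notes: dotted eighth = 3; whole rest = 16; quarter rest = 4; dotted eighth = 3; dotted quarter note = 6; dotted quarter rest = 6; eighth rest = 2; dotted quarter note = 6; dotted quarter = 6; quarter rest = 4; quarter tied to whole (quarter + whole) = 20; whole rest = 16; quarter = 4.
Altogether 3 + 16 + 4 + 3 + 6 + 6 + 2 + 6 + 6 + 4 + 20 + 16 + 4 = 96.
96 ÷ 10 = 9 complete bars with 6 left over.

9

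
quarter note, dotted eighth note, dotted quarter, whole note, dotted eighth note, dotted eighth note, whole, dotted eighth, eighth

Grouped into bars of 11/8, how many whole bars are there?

2

One bar of 11/8 = 22 sixteenth notes.
Each duration in sixteenth notes: quarter note = 4; dotted eighth note = 3; dotted quarter = 6; whole note = 16; dotted eighth note = 3; dotted eighth note = 3; whole = 16; dotted eighth = 3; eighth = 2.
Altogether 4 + 3 + 6 + 16 + 3 + 3 + 16 + 3 + 2 = 56.
56 ÷ 22 = 2 complete bars with 12 left over.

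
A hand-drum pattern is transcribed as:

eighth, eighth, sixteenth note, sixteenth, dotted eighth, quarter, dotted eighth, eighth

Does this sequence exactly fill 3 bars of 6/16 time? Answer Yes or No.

One bar of 6/16 = 6 sixteenth notes, so 3 bars = 18.
In sixteenth notes: eighth = 2; eighth = 2; sixteenth note = 1; sixteenth = 1; dotted eighth = 3; quarter = 4; dotted eighth = 3; eighth = 2.
Altogether 2 + 2 + 1 + 1 + 3 + 4 + 3 + 2 = 18.
18 equals 18, so the answer is Yes.

Yes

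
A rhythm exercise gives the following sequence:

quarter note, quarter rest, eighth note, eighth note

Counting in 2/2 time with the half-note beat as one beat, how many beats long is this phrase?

1.5

One half-note beat = 4 eighth notes.
Working in eighth notes: quarter note = 2; quarter rest = 2; eighth note = 1; eighth note = 1.
Altogether 2 + 2 + 1 + 1 = 6.
6 ÷ 4 = 1.5 beats.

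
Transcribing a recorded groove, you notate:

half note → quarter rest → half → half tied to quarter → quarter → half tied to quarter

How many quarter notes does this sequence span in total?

12

Each duration in quarter notes: half note = 2; quarter rest = 1; half = 2; half tied to quarter (half + quarter) = 3; quarter = 1; half tied to quarter (half + quarter) = 3.
Adding: 2 + 1 + 2 + 3 + 1 + 3 = 12 quarter notes.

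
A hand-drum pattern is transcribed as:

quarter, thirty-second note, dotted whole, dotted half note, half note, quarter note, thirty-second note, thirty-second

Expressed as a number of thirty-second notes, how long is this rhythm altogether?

107

Express everything in thirty-second notes: quarter = 8; thirty-second note = 1; dotted whole = 48; dotted half note = 24; half note = 16; quarter note = 8; thirty-second note = 1; thirty-second = 1.
Altogether 8 + 1 + 48 + 24 + 16 + 8 + 1 + 1 = 107 thirty-second notes.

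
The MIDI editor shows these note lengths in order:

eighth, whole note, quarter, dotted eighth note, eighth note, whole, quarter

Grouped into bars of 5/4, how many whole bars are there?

2

One bar of 5/4 = 20 sixteenth notes.
Convert each value to sixteenth notes: eighth = 2; whole note = 16; quarter = 4; dotted eighth note = 3; eighth note = 2; whole = 16; quarter = 4.
Sum: 2 + 16 + 4 + 3 + 2 + 16 + 4 = 47.
47 ÷ 20 = 2 complete bars with 7 left over.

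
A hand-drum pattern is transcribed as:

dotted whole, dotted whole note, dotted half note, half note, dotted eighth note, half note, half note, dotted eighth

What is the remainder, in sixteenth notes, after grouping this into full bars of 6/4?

18

One bar of 6/4 = 24 sixteenth notes.
Working in sixteenth notes: dotted whole = 24; dotted whole note = 24; dotted half note = 12; half note = 8; dotted eighth note = 3; half note = 8; half note = 8; dotted eighth = 3.
Altogether 24 + 24 + 12 + 8 + 3 + 8 + 8 + 3 = 90.
90 ÷ 24 = 3 complete bars with 18 sixteenth notes remaining.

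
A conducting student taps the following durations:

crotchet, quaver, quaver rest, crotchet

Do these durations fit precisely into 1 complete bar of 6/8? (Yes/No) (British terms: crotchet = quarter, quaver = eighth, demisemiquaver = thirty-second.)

One bar of 6/8 = 6 eighth notes.
Each duration in eighth notes: crotchet = 2; quaver = 1; quaver rest = 1; crotchet = 2.
Altogether 2 + 1 + 1 + 2 = 6.
6 equals 6, so the answer is Yes.

Yes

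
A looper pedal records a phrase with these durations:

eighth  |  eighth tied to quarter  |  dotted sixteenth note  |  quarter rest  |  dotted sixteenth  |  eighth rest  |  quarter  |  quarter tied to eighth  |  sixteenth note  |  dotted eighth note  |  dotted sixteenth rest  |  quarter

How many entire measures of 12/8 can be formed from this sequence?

One bar of 12/8 = 48 thirty-second notes.
Working in thirty-second notes: eighth = 4; eighth tied to quarter (eighth + quarter) = 12; dotted sixteenth note = 3; quarter rest = 8; dotted sixteenth = 3; eighth rest = 4; quarter = 8; quarter tied to eighth (quarter + eighth) = 12; sixteenth note = 2; dotted eighth note = 6; dotted sixteenth rest = 3; quarter = 8.
Total: 4 + 12 + 3 + 8 + 3 + 4 + 8 + 12 + 2 + 6 + 3 + 8 = 73.
73 ÷ 48 = 1 complete bar with 25 left over.

1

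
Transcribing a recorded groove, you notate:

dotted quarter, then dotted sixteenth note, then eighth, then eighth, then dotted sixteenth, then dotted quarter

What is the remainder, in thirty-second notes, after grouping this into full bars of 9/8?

One bar of 9/8 = 36 thirty-second notes.
Express everything in thirty-second notes: dotted quarter = 12; dotted sixteenth note = 3; eighth = 4; eighth = 4; dotted sixteenth = 3; dotted quarter = 12.
Total: 12 + 3 + 4 + 4 + 3 + 12 = 38.
38 ÷ 36 = 1 complete bar with 2 thirty-second notes remaining.

2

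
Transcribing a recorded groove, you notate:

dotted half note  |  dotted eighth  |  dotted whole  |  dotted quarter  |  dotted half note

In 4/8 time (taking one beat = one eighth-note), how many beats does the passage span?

28.5

One eighth-note beat = 2 sixteenth notes.
Express everything in sixteenth notes: dotted half note = 12; dotted eighth = 3; dotted whole = 24; dotted quarter = 6; dotted half note = 12.
Sum: 12 + 3 + 24 + 6 + 12 = 57.
57 ÷ 2 = 28.5 beats.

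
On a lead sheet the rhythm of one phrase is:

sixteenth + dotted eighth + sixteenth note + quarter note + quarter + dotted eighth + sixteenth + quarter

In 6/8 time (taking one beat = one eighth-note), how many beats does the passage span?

10.5

One eighth-note beat = 2 sixteenth notes.
In sixteenth notes: sixteenth = 1; dotted eighth = 3; sixteenth note = 1; quarter note = 4; quarter = 4; dotted eighth = 3; sixteenth = 1; quarter = 4.
Adding: 1 + 3 + 1 + 4 + 4 + 3 + 1 + 4 = 21.
21 ÷ 2 = 10.5 beats.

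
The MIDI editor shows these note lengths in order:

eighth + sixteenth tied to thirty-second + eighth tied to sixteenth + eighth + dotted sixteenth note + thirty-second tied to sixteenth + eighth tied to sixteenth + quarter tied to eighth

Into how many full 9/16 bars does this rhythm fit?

One bar of 9/16 = 18 thirty-second notes.
Working in thirty-second notes: eighth = 4; sixteenth tied to thirty-second (sixteenth + thirty-second) = 3; eighth tied to sixteenth (eighth + sixteenth) = 6; eighth = 4; dotted sixteenth note = 3; thirty-second tied to sixteenth (thirty-second + sixteenth) = 3; eighth tied to sixteenth (eighth + sixteenth) = 6; quarter tied to eighth (quarter + eighth) = 12.
Adding: 4 + 3 + 6 + 4 + 3 + 3 + 6 + 12 = 41.
41 ÷ 18 = 2 complete bars with 5 left over.

2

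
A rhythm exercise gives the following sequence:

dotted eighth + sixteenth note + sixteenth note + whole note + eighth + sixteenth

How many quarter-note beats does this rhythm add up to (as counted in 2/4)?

6

One quarter-note beat = 4 sixteenth notes.
Express everything in sixteenth notes: dotted eighth = 3; sixteenth note = 1; sixteenth note = 1; whole note = 16; eighth = 2; sixteenth = 1.
Total: 3 + 1 + 1 + 16 + 2 + 1 = 24.
24 ÷ 4 = 6 beats.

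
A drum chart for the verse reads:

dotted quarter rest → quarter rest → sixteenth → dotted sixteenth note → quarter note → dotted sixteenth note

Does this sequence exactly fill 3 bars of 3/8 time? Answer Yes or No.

Yes

One bar of 3/8 = 12 thirty-second notes, so 3 bars = 36.
Each duration in thirty-second notes: dotted quarter rest = 12; quarter rest = 8; sixteenth = 2; dotted sixteenth note = 3; quarter note = 8; dotted sixteenth note = 3.
Adding: 12 + 8 + 2 + 3 + 8 + 3 = 36.
36 equals 36, so the answer is Yes.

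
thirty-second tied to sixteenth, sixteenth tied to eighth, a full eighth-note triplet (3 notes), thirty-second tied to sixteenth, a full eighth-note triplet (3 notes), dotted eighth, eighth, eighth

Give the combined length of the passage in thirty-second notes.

Convert each value to thirty-second notes: thirty-second tied to sixteenth (thirty-second + sixteenth) = 3; sixteenth tied to eighth (sixteenth + eighth) = 6; a full eighth-note triplet (3 notes) (three triplet eighths span one quarter) = 8; thirty-second tied to sixteenth (thirty-second + sixteenth) = 3; a full eighth-note triplet (3 notes) (three triplet eighths span one quarter) = 8; dotted eighth = 6; eighth = 4; eighth = 4.
Sum: 3 + 6 + 8 + 3 + 8 + 6 + 4 + 4 = 42 thirty-second notes.

42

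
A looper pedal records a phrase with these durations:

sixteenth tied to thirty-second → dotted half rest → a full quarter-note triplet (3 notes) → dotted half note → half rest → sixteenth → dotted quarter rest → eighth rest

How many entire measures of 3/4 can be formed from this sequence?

One bar of 3/4 = 24 thirty-second notes.
Working in thirty-second notes: sixteenth tied to thirty-second (sixteenth + thirty-second) = 3; dotted half rest = 24; a full quarter-note triplet (3 notes) (three triplet quarters span one half) = 16; dotted half note = 24; half rest = 16; sixteenth = 2; dotted quarter rest = 12; eighth rest = 4.
Altogether 3 + 24 + 16 + 24 + 16 + 2 + 12 + 4 = 101.
101 ÷ 24 = 4 complete bars with 5 left over.

4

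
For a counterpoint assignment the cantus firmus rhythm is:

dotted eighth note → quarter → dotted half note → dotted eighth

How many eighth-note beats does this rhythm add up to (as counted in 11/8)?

One eighth-note beat = 2 sixteenth notes.
Each duration in sixteenth notes: dotted eighth note = 3; quarter = 4; dotted half note = 12; dotted eighth = 3.
Total: 3 + 4 + 12 + 3 = 22.
22 ÷ 2 = 11 beats.

11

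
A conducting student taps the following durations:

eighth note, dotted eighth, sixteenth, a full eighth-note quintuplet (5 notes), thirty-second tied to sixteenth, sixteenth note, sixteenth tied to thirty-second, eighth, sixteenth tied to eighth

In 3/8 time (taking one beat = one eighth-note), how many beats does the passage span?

11.5

One eighth-note beat = 4 thirty-second notes.
Working in thirty-second notes: eighth note = 4; dotted eighth = 6; sixteenth = 2; a full eighth-note quintuplet (5 notes) (five quintuplet eighths span one half) = 16; thirty-second tied to sixteenth (thirty-second + sixteenth) = 3; sixteenth note = 2; sixteenth tied to thirty-second (sixteenth + thirty-second) = 3; eighth = 4; sixteenth tied to eighth (sixteenth + eighth) = 6.
Total: 4 + 6 + 2 + 16 + 3 + 2 + 3 + 4 + 6 = 46.
46 ÷ 4 = 11.5 beats.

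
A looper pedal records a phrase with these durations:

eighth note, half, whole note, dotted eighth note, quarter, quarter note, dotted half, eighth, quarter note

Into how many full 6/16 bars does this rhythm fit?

One bar of 6/16 = 6 sixteenth notes.
Express everything in sixteenth notes: eighth note = 2; half = 8; whole note = 16; dotted eighth note = 3; quarter = 4; quarter note = 4; dotted half = 12; eighth = 2; quarter note = 4.
Altogether 2 + 8 + 16 + 3 + 4 + 4 + 12 + 2 + 4 = 55.
55 ÷ 6 = 9 complete bars with 1 left over.

9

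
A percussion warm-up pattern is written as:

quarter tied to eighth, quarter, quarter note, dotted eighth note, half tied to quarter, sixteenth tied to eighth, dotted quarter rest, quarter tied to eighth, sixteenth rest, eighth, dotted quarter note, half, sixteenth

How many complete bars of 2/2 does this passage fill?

3

One bar of 2/2 = 16 sixteenth notes.
Working in sixteenth notes: quarter tied to eighth (quarter + eighth) = 6; quarter = 4; quarter note = 4; dotted eighth note = 3; half tied to quarter (half + quarter) = 12; sixteenth tied to eighth (sixteenth + eighth) = 3; dotted quarter rest = 6; quarter tied to eighth (quarter + eighth) = 6; sixteenth rest = 1; eighth = 2; dotted quarter note = 6; half = 8; sixteenth = 1.
Sum: 6 + 4 + 4 + 3 + 12 + 3 + 6 + 6 + 1 + 2 + 6 + 8 + 1 = 62.
62 ÷ 16 = 3 complete bars with 14 left over.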